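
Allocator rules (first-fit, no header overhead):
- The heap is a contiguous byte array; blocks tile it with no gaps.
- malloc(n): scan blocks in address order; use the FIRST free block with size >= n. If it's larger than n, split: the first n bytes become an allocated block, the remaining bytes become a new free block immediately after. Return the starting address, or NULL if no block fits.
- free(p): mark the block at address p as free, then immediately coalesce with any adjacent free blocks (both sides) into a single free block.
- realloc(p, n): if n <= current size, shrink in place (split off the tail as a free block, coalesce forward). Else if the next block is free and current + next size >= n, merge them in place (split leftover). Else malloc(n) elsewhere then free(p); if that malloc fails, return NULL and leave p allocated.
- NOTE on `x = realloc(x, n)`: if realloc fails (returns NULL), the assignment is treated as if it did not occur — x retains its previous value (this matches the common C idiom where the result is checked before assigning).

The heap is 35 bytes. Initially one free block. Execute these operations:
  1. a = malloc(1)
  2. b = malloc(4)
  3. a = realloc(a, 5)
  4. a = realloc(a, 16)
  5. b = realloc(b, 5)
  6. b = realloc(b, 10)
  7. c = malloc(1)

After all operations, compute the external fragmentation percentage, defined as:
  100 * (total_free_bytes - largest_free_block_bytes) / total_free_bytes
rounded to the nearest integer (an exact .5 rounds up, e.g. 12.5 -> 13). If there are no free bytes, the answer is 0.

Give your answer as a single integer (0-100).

Answer: 50

Derivation:
Op 1: a = malloc(1) -> a = 0; heap: [0-0 ALLOC][1-34 FREE]
Op 2: b = malloc(4) -> b = 1; heap: [0-0 ALLOC][1-4 ALLOC][5-34 FREE]
Op 3: a = realloc(a, 5) -> a = 5; heap: [0-0 FREE][1-4 ALLOC][5-9 ALLOC][10-34 FREE]
Op 4: a = realloc(a, 16) -> a = 5; heap: [0-0 FREE][1-4 ALLOC][5-20 ALLOC][21-34 FREE]
Op 5: b = realloc(b, 5) -> b = 21; heap: [0-4 FREE][5-20 ALLOC][21-25 ALLOC][26-34 FREE]
Op 6: b = realloc(b, 10) -> b = 21; heap: [0-4 FREE][5-20 ALLOC][21-30 ALLOC][31-34 FREE]
Op 7: c = malloc(1) -> c = 0; heap: [0-0 ALLOC][1-4 FREE][5-20 ALLOC][21-30 ALLOC][31-34 FREE]
Free blocks: [4 4] total_free=8 largest=4 -> 100*(8-4)/8 = 400/8 = 50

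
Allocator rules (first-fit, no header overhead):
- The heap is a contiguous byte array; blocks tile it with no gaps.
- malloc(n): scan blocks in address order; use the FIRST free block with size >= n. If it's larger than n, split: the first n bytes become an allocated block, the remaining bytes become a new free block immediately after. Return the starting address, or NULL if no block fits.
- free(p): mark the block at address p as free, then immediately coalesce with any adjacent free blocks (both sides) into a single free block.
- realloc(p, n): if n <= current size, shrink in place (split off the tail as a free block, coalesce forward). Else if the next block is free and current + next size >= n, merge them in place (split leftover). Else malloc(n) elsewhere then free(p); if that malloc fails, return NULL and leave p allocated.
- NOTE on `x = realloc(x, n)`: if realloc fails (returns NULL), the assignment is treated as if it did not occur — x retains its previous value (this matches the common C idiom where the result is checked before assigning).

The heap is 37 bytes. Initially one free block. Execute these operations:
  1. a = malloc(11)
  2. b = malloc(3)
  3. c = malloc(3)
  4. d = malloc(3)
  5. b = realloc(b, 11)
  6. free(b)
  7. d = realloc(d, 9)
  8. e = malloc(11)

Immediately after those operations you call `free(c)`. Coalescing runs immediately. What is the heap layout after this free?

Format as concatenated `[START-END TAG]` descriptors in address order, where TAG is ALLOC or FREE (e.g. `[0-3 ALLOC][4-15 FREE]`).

Op 1: a = malloc(11) -> a = 0; heap: [0-10 ALLOC][11-36 FREE]
Op 2: b = malloc(3) -> b = 11; heap: [0-10 ALLOC][11-13 ALLOC][14-36 FREE]
Op 3: c = malloc(3) -> c = 14; heap: [0-10 ALLOC][11-13 ALLOC][14-16 ALLOC][17-36 FREE]
Op 4: d = malloc(3) -> d = 17; heap: [0-10 ALLOC][11-13 ALLOC][14-16 ALLOC][17-19 ALLOC][20-36 FREE]
Op 5: b = realloc(b, 11) -> b = 20; heap: [0-10 ALLOC][11-13 FREE][14-16 ALLOC][17-19 ALLOC][20-30 ALLOC][31-36 FREE]
Op 6: free(b) -> (freed b); heap: [0-10 ALLOC][11-13 FREE][14-16 ALLOC][17-19 ALLOC][20-36 FREE]
Op 7: d = realloc(d, 9) -> d = 17; heap: [0-10 ALLOC][11-13 FREE][14-16 ALLOC][17-25 ALLOC][26-36 FREE]
Op 8: e = malloc(11) -> e = 26; heap: [0-10 ALLOC][11-13 FREE][14-16 ALLOC][17-25 ALLOC][26-36 ALLOC]
free(c): c = 14 -> block [14-16 ALLOC]; mark free, coalesce with adjacent free neighbors -> [0-10 ALLOC][11-16 FREE][17-25 ALLOC][26-36 ALLOC]

Answer: [0-10 ALLOC][11-16 FREE][17-25 ALLOC][26-36 ALLOC]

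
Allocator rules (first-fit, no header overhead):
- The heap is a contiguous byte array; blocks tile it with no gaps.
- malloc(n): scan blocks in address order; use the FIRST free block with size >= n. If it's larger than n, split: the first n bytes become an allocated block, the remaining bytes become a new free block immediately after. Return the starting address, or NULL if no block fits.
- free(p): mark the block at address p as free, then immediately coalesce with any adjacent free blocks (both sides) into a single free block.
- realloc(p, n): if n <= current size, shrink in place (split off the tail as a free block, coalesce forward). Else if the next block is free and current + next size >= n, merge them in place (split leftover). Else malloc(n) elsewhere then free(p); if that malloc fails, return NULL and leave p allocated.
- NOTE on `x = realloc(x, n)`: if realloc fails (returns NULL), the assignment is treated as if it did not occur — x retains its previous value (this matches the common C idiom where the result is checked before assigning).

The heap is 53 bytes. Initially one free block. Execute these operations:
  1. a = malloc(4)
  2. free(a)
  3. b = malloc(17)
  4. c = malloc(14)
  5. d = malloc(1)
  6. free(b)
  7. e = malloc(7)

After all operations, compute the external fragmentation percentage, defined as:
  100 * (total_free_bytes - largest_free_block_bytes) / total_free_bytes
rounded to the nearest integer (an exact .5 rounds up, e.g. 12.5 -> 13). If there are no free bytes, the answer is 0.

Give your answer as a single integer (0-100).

Op 1: a = malloc(4) -> a = 0; heap: [0-3 ALLOC][4-52 FREE]
Op 2: free(a) -> (freed a); heap: [0-52 FREE]
Op 3: b = malloc(17) -> b = 0; heap: [0-16 ALLOC][17-52 FREE]
Op 4: c = malloc(14) -> c = 17; heap: [0-16 ALLOC][17-30 ALLOC][31-52 FREE]
Op 5: d = malloc(1) -> d = 31; heap: [0-16 ALLOC][17-30 ALLOC][31-31 ALLOC][32-52 FREE]
Op 6: free(b) -> (freed b); heap: [0-16 FREE][17-30 ALLOC][31-31 ALLOC][32-52 FREE]
Op 7: e = malloc(7) -> e = 0; heap: [0-6 ALLOC][7-16 FREE][17-30 ALLOC][31-31 ALLOC][32-52 FREE]
Free blocks: [10 21] total_free=31 largest=21 -> 100*(31-21)/31 = 1000/31 ≈ 32.258 -> rounds to 32

Answer: 32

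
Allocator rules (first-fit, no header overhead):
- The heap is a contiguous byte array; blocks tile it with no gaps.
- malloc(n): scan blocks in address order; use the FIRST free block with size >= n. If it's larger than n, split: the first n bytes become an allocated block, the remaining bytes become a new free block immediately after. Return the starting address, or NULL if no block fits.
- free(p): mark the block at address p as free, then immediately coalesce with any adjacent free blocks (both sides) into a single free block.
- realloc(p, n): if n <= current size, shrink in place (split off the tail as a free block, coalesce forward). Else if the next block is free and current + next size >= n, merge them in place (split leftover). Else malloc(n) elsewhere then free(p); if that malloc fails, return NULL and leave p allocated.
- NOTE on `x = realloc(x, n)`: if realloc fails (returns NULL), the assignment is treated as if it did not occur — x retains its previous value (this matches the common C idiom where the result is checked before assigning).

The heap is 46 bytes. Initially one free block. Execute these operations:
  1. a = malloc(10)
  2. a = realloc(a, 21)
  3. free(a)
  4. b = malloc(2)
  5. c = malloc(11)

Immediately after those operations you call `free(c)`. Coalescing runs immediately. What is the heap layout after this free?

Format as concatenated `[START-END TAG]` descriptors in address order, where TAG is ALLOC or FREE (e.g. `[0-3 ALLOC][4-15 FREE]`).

Answer: [0-1 ALLOC][2-45 FREE]

Derivation:
Op 1: a = malloc(10) -> a = 0; heap: [0-9 ALLOC][10-45 FREE]
Op 2: a = realloc(a, 21) -> a = 0; heap: [0-20 ALLOC][21-45 FREE]
Op 3: free(a) -> (freed a); heap: [0-45 FREE]
Op 4: b = malloc(2) -> b = 0; heap: [0-1 ALLOC][2-45 FREE]
Op 5: c = malloc(11) -> c = 2; heap: [0-1 ALLOC][2-12 ALLOC][13-45 FREE]
free(c): c = 2 -> block [2-12 ALLOC]; mark free, coalesce with adjacent free neighbors -> [0-1 ALLOC][2-45 FREE]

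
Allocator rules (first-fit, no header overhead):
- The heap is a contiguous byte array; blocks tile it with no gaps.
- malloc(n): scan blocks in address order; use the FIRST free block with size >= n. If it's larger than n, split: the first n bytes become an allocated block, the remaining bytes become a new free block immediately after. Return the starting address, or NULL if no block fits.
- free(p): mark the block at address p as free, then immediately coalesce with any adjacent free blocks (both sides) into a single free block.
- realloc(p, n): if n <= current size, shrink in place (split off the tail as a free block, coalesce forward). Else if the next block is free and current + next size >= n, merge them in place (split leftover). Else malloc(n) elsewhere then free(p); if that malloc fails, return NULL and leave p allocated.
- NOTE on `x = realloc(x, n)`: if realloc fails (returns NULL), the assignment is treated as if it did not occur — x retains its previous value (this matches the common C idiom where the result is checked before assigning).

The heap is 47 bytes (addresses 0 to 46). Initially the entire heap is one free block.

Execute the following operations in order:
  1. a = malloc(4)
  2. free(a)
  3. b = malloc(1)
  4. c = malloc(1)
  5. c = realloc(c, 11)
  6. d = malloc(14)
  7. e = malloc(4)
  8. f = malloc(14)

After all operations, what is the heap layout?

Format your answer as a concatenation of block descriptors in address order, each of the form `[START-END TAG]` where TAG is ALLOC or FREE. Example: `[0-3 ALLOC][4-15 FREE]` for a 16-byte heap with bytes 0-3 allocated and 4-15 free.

Op 1: a = malloc(4) -> a = 0; heap: [0-3 ALLOC][4-46 FREE]
Op 2: free(a) -> (freed a); heap: [0-46 FREE]
Op 3: b = malloc(1) -> b = 0; heap: [0-0 ALLOC][1-46 FREE]
Op 4: c = malloc(1) -> c = 1; heap: [0-0 ALLOC][1-1 ALLOC][2-46 FREE]
Op 5: c = realloc(c, 11) -> c = 1; heap: [0-0 ALLOC][1-11 ALLOC][12-46 FREE]
Op 6: d = malloc(14) -> d = 12; heap: [0-0 ALLOC][1-11 ALLOC][12-25 ALLOC][26-46 FREE]
Op 7: e = malloc(4) -> e = 26; heap: [0-0 ALLOC][1-11 ALLOC][12-25 ALLOC][26-29 ALLOC][30-46 FREE]
Op 8: f = malloc(14) -> f = 30; heap: [0-0 ALLOC][1-11 ALLOC][12-25 ALLOC][26-29 ALLOC][30-43 ALLOC][44-46 FREE]

Answer: [0-0 ALLOC][1-11 ALLOC][12-25 ALLOC][26-29 ALLOC][30-43 ALLOC][44-46 FREE]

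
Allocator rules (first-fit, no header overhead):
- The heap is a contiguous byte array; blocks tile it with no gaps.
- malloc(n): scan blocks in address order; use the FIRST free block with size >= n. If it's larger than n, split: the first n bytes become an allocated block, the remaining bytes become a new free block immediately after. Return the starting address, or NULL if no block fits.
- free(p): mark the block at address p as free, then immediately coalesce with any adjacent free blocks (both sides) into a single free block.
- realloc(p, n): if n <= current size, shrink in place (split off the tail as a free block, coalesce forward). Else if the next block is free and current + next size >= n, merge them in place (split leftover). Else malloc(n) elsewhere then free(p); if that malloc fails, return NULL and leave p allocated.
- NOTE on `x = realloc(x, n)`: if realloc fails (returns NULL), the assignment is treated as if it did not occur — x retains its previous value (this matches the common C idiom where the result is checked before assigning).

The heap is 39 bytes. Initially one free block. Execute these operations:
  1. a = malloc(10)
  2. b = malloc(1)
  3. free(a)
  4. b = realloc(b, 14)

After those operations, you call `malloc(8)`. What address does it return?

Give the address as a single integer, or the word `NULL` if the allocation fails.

Op 1: a = malloc(10) -> a = 0; heap: [0-9 ALLOC][10-38 FREE]
Op 2: b = malloc(1) -> b = 10; heap: [0-9 ALLOC][10-10 ALLOC][11-38 FREE]
Op 3: free(a) -> (freed a); heap: [0-9 FREE][10-10 ALLOC][11-38 FREE]
Op 4: b = realloc(b, 14) -> b = 10; heap: [0-9 FREE][10-23 ALLOC][24-38 FREE]
malloc(8): first-fit scan over [0-9 FREE][10-23 ALLOC][24-38 FREE] -> 0

Answer: 0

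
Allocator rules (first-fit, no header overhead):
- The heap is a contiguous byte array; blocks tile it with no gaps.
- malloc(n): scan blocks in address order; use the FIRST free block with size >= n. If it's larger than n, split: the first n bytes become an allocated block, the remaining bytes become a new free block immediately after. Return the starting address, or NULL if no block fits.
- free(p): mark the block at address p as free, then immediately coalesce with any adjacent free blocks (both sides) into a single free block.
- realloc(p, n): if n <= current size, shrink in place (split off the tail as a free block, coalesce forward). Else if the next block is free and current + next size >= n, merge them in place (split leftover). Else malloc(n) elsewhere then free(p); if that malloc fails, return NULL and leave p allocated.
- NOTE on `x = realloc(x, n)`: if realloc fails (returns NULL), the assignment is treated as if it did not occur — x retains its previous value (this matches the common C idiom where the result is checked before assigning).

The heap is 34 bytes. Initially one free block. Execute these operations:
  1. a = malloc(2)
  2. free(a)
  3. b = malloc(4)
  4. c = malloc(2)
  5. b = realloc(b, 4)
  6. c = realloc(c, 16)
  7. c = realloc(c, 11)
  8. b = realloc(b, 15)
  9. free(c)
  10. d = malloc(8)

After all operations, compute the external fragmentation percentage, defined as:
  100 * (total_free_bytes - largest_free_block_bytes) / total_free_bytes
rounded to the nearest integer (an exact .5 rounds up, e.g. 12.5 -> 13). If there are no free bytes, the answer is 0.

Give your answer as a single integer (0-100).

Answer: 36

Derivation:
Op 1: a = malloc(2) -> a = 0; heap: [0-1 ALLOC][2-33 FREE]
Op 2: free(a) -> (freed a); heap: [0-33 FREE]
Op 3: b = malloc(4) -> b = 0; heap: [0-3 ALLOC][4-33 FREE]
Op 4: c = malloc(2) -> c = 4; heap: [0-3 ALLOC][4-5 ALLOC][6-33 FREE]
Op 5: b = realloc(b, 4) -> b = 0; heap: [0-3 ALLOC][4-5 ALLOC][6-33 FREE]
Op 6: c = realloc(c, 16) -> c = 4; heap: [0-3 ALLOC][4-19 ALLOC][20-33 FREE]
Op 7: c = realloc(c, 11) -> c = 4; heap: [0-3 ALLOC][4-14 ALLOC][15-33 FREE]
Op 8: b = realloc(b, 15) -> b = 15; heap: [0-3 FREE][4-14 ALLOC][15-29 ALLOC][30-33 FREE]
Op 9: free(c) -> (freed c); heap: [0-14 FREE][15-29 ALLOC][30-33 FREE]
Op 10: d = malloc(8) -> d = 0; heap: [0-7 ALLOC][8-14 FREE][15-29 ALLOC][30-33 FREE]
Free blocks: [7 4] total_free=11 largest=7 -> 100*(11-7)/11 = 400/11 ≈ 36.364 -> rounds to 36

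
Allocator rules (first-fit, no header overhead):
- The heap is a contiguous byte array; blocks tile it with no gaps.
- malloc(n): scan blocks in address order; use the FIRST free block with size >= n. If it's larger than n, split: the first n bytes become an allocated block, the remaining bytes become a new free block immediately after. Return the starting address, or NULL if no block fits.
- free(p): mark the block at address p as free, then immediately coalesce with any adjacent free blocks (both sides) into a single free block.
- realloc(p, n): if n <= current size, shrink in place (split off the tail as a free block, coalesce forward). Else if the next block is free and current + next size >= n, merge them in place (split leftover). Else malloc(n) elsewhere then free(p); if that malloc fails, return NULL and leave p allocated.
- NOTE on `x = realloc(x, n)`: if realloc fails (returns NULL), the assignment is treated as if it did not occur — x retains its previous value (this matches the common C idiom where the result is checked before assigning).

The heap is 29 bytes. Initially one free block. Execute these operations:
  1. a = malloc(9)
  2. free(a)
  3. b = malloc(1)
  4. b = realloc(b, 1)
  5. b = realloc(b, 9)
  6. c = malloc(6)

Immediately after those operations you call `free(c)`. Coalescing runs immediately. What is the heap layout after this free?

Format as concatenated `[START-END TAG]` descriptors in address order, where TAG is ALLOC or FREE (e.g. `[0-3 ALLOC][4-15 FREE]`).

Op 1: a = malloc(9) -> a = 0; heap: [0-8 ALLOC][9-28 FREE]
Op 2: free(a) -> (freed a); heap: [0-28 FREE]
Op 3: b = malloc(1) -> b = 0; heap: [0-0 ALLOC][1-28 FREE]
Op 4: b = realloc(b, 1) -> b = 0; heap: [0-0 ALLOC][1-28 FREE]
Op 5: b = realloc(b, 9) -> b = 0; heap: [0-8 ALLOC][9-28 FREE]
Op 6: c = malloc(6) -> c = 9; heap: [0-8 ALLOC][9-14 ALLOC][15-28 FREE]
free(c): c = 9 -> block [9-14 ALLOC]; mark free, coalesce with adjacent free neighbors -> [0-8 ALLOC][9-28 FREE]

Answer: [0-8 ALLOC][9-28 FREE]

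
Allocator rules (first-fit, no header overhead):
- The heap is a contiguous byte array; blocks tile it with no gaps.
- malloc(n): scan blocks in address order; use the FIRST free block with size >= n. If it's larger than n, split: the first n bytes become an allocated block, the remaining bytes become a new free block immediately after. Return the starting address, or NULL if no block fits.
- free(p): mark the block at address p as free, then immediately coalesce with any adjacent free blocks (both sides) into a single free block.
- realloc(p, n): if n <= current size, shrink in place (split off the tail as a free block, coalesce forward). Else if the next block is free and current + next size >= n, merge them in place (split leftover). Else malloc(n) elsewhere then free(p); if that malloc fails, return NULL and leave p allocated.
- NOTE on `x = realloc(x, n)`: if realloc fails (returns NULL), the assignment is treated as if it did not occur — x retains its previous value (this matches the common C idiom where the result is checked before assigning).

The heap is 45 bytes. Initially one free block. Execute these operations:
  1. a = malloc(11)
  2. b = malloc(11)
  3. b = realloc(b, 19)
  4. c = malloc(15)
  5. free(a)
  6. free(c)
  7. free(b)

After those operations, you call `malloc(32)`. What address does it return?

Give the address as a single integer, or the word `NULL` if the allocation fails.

Op 1: a = malloc(11) -> a = 0; heap: [0-10 ALLOC][11-44 FREE]
Op 2: b = malloc(11) -> b = 11; heap: [0-10 ALLOC][11-21 ALLOC][22-44 FREE]
Op 3: b = realloc(b, 19) -> b = 11; heap: [0-10 ALLOC][11-29 ALLOC][30-44 FREE]
Op 4: c = malloc(15) -> c = 30; heap: [0-10 ALLOC][11-29 ALLOC][30-44 ALLOC]
Op 5: free(a) -> (freed a); heap: [0-10 FREE][11-29 ALLOC][30-44 ALLOC]
Op 6: free(c) -> (freed c); heap: [0-10 FREE][11-29 ALLOC][30-44 FREE]
Op 7: free(b) -> (freed b); heap: [0-44 FREE]
malloc(32): first-fit scan over [0-44 FREE] -> 0

Answer: 0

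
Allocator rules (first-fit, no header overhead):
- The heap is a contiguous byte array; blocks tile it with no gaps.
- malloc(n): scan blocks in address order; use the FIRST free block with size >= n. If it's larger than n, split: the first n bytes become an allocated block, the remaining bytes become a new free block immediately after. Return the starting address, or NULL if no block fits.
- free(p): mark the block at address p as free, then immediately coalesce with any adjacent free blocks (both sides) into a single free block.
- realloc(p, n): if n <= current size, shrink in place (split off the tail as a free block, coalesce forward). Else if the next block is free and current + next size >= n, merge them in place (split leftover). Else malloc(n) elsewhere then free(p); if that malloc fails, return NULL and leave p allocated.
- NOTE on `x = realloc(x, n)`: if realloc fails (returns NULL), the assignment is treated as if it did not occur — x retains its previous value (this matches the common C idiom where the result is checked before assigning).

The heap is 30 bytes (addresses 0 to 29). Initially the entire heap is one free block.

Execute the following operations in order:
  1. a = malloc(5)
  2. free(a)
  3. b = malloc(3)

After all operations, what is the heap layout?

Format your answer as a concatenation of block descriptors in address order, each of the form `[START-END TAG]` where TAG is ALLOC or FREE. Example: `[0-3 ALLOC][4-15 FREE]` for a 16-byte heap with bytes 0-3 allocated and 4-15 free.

Op 1: a = malloc(5) -> a = 0; heap: [0-4 ALLOC][5-29 FREE]
Op 2: free(a) -> (freed a); heap: [0-29 FREE]
Op 3: b = malloc(3) -> b = 0; heap: [0-2 ALLOC][3-29 FREE]

Answer: [0-2 ALLOC][3-29 FREE]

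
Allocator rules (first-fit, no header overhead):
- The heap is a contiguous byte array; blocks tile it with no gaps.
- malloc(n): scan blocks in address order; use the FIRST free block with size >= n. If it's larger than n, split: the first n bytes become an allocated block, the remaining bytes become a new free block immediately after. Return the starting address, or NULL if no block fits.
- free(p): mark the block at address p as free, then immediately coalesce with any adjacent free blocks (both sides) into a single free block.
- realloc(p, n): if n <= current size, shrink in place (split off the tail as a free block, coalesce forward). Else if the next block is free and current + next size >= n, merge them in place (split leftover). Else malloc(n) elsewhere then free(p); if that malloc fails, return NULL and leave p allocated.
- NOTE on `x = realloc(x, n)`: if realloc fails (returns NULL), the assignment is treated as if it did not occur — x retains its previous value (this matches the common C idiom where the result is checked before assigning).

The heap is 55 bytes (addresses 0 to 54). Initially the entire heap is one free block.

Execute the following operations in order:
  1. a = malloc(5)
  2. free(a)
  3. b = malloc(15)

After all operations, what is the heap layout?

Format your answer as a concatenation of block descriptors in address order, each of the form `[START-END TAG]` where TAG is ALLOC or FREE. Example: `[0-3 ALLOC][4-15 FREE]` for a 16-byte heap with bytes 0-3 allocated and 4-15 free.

Answer: [0-14 ALLOC][15-54 FREE]

Derivation:
Op 1: a = malloc(5) -> a = 0; heap: [0-4 ALLOC][5-54 FREE]
Op 2: free(a) -> (freed a); heap: [0-54 FREE]
Op 3: b = malloc(15) -> b = 0; heap: [0-14 ALLOC][15-54 FREE]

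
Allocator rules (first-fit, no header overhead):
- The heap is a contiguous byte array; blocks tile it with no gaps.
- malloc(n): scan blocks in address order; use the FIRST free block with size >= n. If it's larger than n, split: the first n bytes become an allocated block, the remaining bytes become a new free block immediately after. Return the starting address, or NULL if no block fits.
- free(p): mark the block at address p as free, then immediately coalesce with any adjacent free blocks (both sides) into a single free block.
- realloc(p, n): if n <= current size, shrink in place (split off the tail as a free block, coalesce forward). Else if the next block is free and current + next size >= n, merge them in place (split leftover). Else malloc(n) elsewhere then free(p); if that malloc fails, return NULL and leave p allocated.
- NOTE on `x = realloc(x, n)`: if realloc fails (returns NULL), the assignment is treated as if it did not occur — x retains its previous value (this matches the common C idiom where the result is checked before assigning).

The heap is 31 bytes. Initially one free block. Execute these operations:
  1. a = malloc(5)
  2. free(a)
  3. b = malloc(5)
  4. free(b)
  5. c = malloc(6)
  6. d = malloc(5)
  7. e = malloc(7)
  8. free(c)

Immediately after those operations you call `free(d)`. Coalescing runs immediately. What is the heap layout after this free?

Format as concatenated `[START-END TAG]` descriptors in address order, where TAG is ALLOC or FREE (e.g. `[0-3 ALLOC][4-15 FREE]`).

Answer: [0-10 FREE][11-17 ALLOC][18-30 FREE]

Derivation:
Op 1: a = malloc(5) -> a = 0; heap: [0-4 ALLOC][5-30 FREE]
Op 2: free(a) -> (freed a); heap: [0-30 FREE]
Op 3: b = malloc(5) -> b = 0; heap: [0-4 ALLOC][5-30 FREE]
Op 4: free(b) -> (freed b); heap: [0-30 FREE]
Op 5: c = malloc(6) -> c = 0; heap: [0-5 ALLOC][6-30 FREE]
Op 6: d = malloc(5) -> d = 6; heap: [0-5 ALLOC][6-10 ALLOC][11-30 FREE]
Op 7: e = malloc(7) -> e = 11; heap: [0-5 ALLOC][6-10 ALLOC][11-17 ALLOC][18-30 FREE]
Op 8: free(c) -> (freed c); heap: [0-5 FREE][6-10 ALLOC][11-17 ALLOC][18-30 FREE]
free(d): d = 6 -> block [6-10 ALLOC]; mark free, coalesce with adjacent free neighbors -> [0-10 FREE][11-17 ALLOC][18-30 FREE]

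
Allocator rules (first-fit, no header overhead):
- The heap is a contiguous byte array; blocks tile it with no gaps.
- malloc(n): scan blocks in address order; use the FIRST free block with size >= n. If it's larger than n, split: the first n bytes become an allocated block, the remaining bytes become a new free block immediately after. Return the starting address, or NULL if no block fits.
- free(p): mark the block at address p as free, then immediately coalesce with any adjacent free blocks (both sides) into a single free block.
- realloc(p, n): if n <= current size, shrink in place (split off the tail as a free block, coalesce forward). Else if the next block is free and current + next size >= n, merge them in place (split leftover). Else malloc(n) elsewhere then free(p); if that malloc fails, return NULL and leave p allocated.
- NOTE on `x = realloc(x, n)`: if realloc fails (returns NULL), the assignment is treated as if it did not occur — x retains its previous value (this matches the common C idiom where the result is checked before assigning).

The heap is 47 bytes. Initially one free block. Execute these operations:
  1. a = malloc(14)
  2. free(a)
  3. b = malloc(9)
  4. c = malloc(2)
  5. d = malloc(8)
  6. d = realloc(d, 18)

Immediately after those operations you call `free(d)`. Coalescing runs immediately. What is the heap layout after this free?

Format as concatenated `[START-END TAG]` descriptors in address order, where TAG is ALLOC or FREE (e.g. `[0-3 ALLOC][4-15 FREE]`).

Op 1: a = malloc(14) -> a = 0; heap: [0-13 ALLOC][14-46 FREE]
Op 2: free(a) -> (freed a); heap: [0-46 FREE]
Op 3: b = malloc(9) -> b = 0; heap: [0-8 ALLOC][9-46 FREE]
Op 4: c = malloc(2) -> c = 9; heap: [0-8 ALLOC][9-10 ALLOC][11-46 FREE]
Op 5: d = malloc(8) -> d = 11; heap: [0-8 ALLOC][9-10 ALLOC][11-18 ALLOC][19-46 FREE]
Op 6: d = realloc(d, 18) -> d = 11; heap: [0-8 ALLOC][9-10 ALLOC][11-28 ALLOC][29-46 FREE]
free(d): d = 11 -> block [11-28 ALLOC]; mark free, coalesce with adjacent free neighbors -> [0-8 ALLOC][9-10 ALLOC][11-46 FREE]

Answer: [0-8 ALLOC][9-10 ALLOC][11-46 FREE]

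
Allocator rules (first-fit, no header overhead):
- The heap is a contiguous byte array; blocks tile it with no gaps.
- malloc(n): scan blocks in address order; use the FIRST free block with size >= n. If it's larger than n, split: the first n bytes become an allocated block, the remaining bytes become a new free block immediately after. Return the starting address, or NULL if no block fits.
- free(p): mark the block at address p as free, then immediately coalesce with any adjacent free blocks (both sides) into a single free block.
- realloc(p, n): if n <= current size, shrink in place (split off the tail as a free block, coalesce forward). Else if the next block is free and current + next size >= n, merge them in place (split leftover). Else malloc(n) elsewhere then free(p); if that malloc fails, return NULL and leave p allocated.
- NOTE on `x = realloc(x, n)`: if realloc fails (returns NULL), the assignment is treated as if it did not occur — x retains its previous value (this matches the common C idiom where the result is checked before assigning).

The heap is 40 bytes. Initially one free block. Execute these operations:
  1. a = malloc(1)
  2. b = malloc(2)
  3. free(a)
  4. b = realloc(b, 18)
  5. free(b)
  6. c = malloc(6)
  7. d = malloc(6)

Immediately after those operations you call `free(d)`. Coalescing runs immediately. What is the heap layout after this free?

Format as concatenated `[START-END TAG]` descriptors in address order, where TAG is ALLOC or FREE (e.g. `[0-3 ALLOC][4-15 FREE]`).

Op 1: a = malloc(1) -> a = 0; heap: [0-0 ALLOC][1-39 FREE]
Op 2: b = malloc(2) -> b = 1; heap: [0-0 ALLOC][1-2 ALLOC][3-39 FREE]
Op 3: free(a) -> (freed a); heap: [0-0 FREE][1-2 ALLOC][3-39 FREE]
Op 4: b = realloc(b, 18) -> b = 1; heap: [0-0 FREE][1-18 ALLOC][19-39 FREE]
Op 5: free(b) -> (freed b); heap: [0-39 FREE]
Op 6: c = malloc(6) -> c = 0; heap: [0-5 ALLOC][6-39 FREE]
Op 7: d = malloc(6) -> d = 6; heap: [0-5 ALLOC][6-11 ALLOC][12-39 FREE]
free(d): d = 6 -> block [6-11 ALLOC]; mark free, coalesce with adjacent free neighbors -> [0-5 ALLOC][6-39 FREE]

Answer: [0-5 ALLOC][6-39 FREE]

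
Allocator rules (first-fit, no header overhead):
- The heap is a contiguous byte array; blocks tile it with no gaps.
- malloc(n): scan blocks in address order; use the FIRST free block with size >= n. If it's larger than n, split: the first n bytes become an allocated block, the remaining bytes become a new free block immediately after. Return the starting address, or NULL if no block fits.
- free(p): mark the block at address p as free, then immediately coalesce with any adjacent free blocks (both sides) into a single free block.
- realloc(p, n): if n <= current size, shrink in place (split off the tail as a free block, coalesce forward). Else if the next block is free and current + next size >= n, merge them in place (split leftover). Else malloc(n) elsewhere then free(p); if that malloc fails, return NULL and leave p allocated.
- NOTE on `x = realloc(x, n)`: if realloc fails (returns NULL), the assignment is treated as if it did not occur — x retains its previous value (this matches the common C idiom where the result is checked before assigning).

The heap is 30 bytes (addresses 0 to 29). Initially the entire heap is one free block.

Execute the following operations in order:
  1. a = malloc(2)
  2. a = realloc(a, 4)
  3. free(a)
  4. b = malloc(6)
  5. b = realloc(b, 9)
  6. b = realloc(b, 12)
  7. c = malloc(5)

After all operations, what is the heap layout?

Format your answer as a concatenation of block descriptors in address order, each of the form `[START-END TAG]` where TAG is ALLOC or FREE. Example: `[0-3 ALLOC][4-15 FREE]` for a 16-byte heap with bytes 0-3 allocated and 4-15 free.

Op 1: a = malloc(2) -> a = 0; heap: [0-1 ALLOC][2-29 FREE]
Op 2: a = realloc(a, 4) -> a = 0; heap: [0-3 ALLOC][4-29 FREE]
Op 3: free(a) -> (freed a); heap: [0-29 FREE]
Op 4: b = malloc(6) -> b = 0; heap: [0-5 ALLOC][6-29 FREE]
Op 5: b = realloc(b, 9) -> b = 0; heap: [0-8 ALLOC][9-29 FREE]
Op 6: b = realloc(b, 12) -> b = 0; heap: [0-11 ALLOC][12-29 FREE]
Op 7: c = malloc(5) -> c = 12; heap: [0-11 ALLOC][12-16 ALLOC][17-29 FREE]

Answer: [0-11 ALLOC][12-16 ALLOC][17-29 FREE]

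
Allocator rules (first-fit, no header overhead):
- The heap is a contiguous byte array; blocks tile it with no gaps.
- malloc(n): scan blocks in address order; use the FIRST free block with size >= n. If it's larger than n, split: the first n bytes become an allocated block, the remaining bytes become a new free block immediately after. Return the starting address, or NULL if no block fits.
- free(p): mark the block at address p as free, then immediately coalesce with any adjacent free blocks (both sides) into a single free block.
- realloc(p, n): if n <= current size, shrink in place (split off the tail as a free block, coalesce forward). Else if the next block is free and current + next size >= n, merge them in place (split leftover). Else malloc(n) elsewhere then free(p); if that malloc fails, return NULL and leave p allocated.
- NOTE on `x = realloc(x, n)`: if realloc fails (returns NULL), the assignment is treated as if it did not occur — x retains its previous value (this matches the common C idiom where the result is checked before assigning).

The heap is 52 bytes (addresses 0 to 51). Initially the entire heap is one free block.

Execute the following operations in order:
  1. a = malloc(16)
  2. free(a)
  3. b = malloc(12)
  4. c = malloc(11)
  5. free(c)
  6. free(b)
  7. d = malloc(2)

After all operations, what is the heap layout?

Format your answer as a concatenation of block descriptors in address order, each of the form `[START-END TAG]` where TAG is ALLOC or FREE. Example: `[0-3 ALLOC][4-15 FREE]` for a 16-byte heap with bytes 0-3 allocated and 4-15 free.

Op 1: a = malloc(16) -> a = 0; heap: [0-15 ALLOC][16-51 FREE]
Op 2: free(a) -> (freed a); heap: [0-51 FREE]
Op 3: b = malloc(12) -> b = 0; heap: [0-11 ALLOC][12-51 FREE]
Op 4: c = malloc(11) -> c = 12; heap: [0-11 ALLOC][12-22 ALLOC][23-51 FREE]
Op 5: free(c) -> (freed c); heap: [0-11 ALLOC][12-51 FREE]
Op 6: free(b) -> (freed b); heap: [0-51 FREE]
Op 7: d = malloc(2) -> d = 0; heap: [0-1 ALLOC][2-51 FREE]

Answer: [0-1 ALLOC][2-51 FREE]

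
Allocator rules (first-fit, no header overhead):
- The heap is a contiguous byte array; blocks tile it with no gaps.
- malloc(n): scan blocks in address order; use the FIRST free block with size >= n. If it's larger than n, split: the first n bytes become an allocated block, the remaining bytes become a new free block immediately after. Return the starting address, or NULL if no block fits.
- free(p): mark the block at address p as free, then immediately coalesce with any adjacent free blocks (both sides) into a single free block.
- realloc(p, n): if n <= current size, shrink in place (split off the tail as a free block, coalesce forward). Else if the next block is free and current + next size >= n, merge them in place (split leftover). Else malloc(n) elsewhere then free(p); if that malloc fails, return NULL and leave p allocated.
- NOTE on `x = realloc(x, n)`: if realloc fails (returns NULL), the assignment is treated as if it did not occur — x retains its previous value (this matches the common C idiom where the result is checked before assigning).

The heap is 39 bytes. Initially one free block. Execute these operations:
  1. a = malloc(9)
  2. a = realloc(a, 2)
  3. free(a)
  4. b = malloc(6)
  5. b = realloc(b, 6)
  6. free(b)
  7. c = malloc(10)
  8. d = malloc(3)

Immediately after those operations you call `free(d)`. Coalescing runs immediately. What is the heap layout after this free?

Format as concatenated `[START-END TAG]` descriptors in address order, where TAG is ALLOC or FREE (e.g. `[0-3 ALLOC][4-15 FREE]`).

Op 1: a = malloc(9) -> a = 0; heap: [0-8 ALLOC][9-38 FREE]
Op 2: a = realloc(a, 2) -> a = 0; heap: [0-1 ALLOC][2-38 FREE]
Op 3: free(a) -> (freed a); heap: [0-38 FREE]
Op 4: b = malloc(6) -> b = 0; heap: [0-5 ALLOC][6-38 FREE]
Op 5: b = realloc(b, 6) -> b = 0; heap: [0-5 ALLOC][6-38 FREE]
Op 6: free(b) -> (freed b); heap: [0-38 FREE]
Op 7: c = malloc(10) -> c = 0; heap: [0-9 ALLOC][10-38 FREE]
Op 8: d = malloc(3) -> d = 10; heap: [0-9 ALLOC][10-12 ALLOC][13-38 FREE]
free(d): d = 10 -> block [10-12 ALLOC]; mark free, coalesce with adjacent free neighbors -> [0-9 ALLOC][10-38 FREE]

Answer: [0-9 ALLOC][10-38 FREE]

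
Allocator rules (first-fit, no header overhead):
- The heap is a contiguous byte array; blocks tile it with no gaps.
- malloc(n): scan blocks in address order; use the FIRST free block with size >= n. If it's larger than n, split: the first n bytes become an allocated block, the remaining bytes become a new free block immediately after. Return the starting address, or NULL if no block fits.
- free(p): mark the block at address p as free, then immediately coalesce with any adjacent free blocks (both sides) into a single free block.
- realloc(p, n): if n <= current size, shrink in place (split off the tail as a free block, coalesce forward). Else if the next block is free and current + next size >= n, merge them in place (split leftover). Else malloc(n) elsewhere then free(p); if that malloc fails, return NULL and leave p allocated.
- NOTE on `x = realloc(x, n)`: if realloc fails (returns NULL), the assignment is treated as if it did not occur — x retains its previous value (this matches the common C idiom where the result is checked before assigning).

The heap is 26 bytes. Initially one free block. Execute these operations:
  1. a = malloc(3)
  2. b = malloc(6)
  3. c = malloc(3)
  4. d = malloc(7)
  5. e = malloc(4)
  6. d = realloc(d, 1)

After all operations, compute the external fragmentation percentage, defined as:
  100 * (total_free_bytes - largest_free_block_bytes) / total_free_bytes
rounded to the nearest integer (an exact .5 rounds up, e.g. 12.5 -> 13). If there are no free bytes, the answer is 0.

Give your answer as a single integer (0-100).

Answer: 33

Derivation:
Op 1: a = malloc(3) -> a = 0; heap: [0-2 ALLOC][3-25 FREE]
Op 2: b = malloc(6) -> b = 3; heap: [0-2 ALLOC][3-8 ALLOC][9-25 FREE]
Op 3: c = malloc(3) -> c = 9; heap: [0-2 ALLOC][3-8 ALLOC][9-11 ALLOC][12-25 FREE]
Op 4: d = malloc(7) -> d = 12; heap: [0-2 ALLOC][3-8 ALLOC][9-11 ALLOC][12-18 ALLOC][19-25 FREE]
Op 5: e = malloc(4) -> e = 19; heap: [0-2 ALLOC][3-8 ALLOC][9-11 ALLOC][12-18 ALLOC][19-22 ALLOC][23-25 FREE]
Op 6: d = realloc(d, 1) -> d = 12; heap: [0-2 ALLOC][3-8 ALLOC][9-11 ALLOC][12-12 ALLOC][13-18 FREE][19-22 ALLOC][23-25 FREE]
Free blocks: [6 3] total_free=9 largest=6 -> 100*(9-6)/9 = 300/9 ≈ 33.333 -> rounds to 33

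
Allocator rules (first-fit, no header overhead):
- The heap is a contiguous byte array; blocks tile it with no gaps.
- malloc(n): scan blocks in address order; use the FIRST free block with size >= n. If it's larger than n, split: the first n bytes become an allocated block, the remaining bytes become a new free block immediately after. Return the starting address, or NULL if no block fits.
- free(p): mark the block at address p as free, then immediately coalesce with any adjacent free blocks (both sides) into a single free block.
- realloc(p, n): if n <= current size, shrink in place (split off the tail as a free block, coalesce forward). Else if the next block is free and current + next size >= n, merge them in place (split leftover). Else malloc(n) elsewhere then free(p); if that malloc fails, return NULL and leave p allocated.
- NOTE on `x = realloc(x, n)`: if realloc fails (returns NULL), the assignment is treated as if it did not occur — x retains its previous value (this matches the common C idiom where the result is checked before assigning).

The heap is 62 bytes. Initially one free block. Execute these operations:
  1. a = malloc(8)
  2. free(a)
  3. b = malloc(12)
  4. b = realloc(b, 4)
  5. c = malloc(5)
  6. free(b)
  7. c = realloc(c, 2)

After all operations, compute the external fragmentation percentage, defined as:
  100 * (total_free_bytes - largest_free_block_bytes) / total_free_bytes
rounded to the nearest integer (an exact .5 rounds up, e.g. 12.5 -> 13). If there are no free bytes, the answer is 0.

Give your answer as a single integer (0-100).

Answer: 7

Derivation:
Op 1: a = malloc(8) -> a = 0; heap: [0-7 ALLOC][8-61 FREE]
Op 2: free(a) -> (freed a); heap: [0-61 FREE]
Op 3: b = malloc(12) -> b = 0; heap: [0-11 ALLOC][12-61 FREE]
Op 4: b = realloc(b, 4) -> b = 0; heap: [0-3 ALLOC][4-61 FREE]
Op 5: c = malloc(5) -> c = 4; heap: [0-3 ALLOC][4-8 ALLOC][9-61 FREE]
Op 6: free(b) -> (freed b); heap: [0-3 FREE][4-8 ALLOC][9-61 FREE]
Op 7: c = realloc(c, 2) -> c = 4; heap: [0-3 FREE][4-5 ALLOC][6-61 FREE]
Free blocks: [4 56] total_free=60 largest=56 -> 100*(60-56)/60 = 400/60 ≈ 6.667 -> rounds to 7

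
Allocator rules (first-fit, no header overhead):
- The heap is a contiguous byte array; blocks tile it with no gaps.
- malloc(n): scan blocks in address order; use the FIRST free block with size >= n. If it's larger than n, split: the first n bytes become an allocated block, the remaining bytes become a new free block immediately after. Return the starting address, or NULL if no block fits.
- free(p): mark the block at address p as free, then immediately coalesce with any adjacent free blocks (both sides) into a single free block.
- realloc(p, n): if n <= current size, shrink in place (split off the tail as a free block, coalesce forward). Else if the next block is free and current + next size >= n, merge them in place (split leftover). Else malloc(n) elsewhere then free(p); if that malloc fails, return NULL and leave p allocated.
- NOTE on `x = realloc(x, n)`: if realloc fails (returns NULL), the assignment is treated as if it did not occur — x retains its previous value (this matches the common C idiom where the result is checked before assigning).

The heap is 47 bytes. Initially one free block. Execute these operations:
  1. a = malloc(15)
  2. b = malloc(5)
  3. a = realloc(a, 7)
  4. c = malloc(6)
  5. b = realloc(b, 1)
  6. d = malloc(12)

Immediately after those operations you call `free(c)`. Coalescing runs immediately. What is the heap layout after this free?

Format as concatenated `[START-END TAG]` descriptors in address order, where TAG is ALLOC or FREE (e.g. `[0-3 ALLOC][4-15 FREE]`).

Op 1: a = malloc(15) -> a = 0; heap: [0-14 ALLOC][15-46 FREE]
Op 2: b = malloc(5) -> b = 15; heap: [0-14 ALLOC][15-19 ALLOC][20-46 FREE]
Op 3: a = realloc(a, 7) -> a = 0; heap: [0-6 ALLOC][7-14 FREE][15-19 ALLOC][20-46 FREE]
Op 4: c = malloc(6) -> c = 7; heap: [0-6 ALLOC][7-12 ALLOC][13-14 FREE][15-19 ALLOC][20-46 FREE]
Op 5: b = realloc(b, 1) -> b = 15; heap: [0-6 ALLOC][7-12 ALLOC][13-14 FREE][15-15 ALLOC][16-46 FREE]
Op 6: d = malloc(12) -> d = 16; heap: [0-6 ALLOC][7-12 ALLOC][13-14 FREE][15-15 ALLOC][16-27 ALLOC][28-46 FREE]
free(c): c = 7 -> block [7-12 ALLOC]; mark free, coalesce with adjacent free neighbors -> [0-6 ALLOC][7-14 FREE][15-15 ALLOC][16-27 ALLOC][28-46 FREE]

Answer: [0-6 ALLOC][7-14 FREE][15-15 ALLOC][16-27 ALLOC][28-46 FREE]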